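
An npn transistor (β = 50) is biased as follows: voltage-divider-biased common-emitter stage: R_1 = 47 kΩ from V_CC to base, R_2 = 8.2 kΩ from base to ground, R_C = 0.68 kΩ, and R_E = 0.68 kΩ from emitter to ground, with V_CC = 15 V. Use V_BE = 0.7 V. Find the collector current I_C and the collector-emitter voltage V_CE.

Thevenize the base divider: V_Th = V_CC·R_2/(R_1+R_2) = 15×8.2/55.2 = 2.23 V, R_Th = R_1‖R_2 = 6.98 kΩ.
Base-emitter loop: V_Th = I_B·R_Th + V_BE + (β+1)I_B·R_E, so I_B = (2.23 − 0.7) / (6.98 + 51×0.68) = 0.0367 mA.
I_C = β·I_B = 50×0.0367 = 1.83 mA, and I_E = (β+1)I_B = 1.87 mA.
V_CE = V_CC − I_C·R_C − I_E·R_E = 15 − 1.83×0.68 − 1.87×0.68 = 12.5 V.
V_CE = 12.5 V > 0.2 V confirms active-region operation.

I_C ≈ 1.8 mA, V_CE ≈ 12 V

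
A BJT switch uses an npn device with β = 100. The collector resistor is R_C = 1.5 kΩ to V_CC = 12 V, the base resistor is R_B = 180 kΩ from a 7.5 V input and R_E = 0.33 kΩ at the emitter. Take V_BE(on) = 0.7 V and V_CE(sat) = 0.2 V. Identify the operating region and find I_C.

active; I_C ≈ 3.2 mA

Assume active. Base-emitter loop: I_B = (V_BB − V_BE)/(R_B + (β+1)R_E) = (7.5 − 0.7)/(180 + 101×0.33) = 0.0319 mA.
I_C = β·I_B = 100×0.0319 = 3.19 mA.
V_CE = V_CC − I_C·R_C − I_E·R_E = 12 − 3.19×1.5 − 3.22×0.33 = 6.16 V > V_CE(sat), so the active-region assumption holds.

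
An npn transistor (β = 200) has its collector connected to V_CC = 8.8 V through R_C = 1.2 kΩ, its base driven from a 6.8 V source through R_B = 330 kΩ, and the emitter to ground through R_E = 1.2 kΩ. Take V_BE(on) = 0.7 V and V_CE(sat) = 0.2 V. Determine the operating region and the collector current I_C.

active; I_C ≈ 2.1 mA

Assume active. Base-emitter loop: I_B = (V_BB − V_BE)/(R_B + (β+1)R_E) = (6.8 − 0.7)/(330 + 201×1.2) = 0.0107 mA.
I_C = β·I_B = 200×0.0107 = 2.14 mA.
V_CE = V_CC − I_C·R_C − I_E·R_E = 8.8 − 2.14×1.2 − 2.15×1.2 = 3.66 V > V_CE(sat), so the active-region assumption holds.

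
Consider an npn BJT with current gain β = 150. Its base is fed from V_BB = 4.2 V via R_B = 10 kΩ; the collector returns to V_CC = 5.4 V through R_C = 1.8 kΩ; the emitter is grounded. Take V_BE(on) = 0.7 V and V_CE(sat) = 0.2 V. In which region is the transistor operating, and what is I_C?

saturation; I_C ≈ 2.9 mA

Assume active: I_B = (4.2 − 0.7)/10 = 0.35 mA, giving I_C = β·I_B = 52.5 mA.
But then V_CE = 5.4 − 52.5×1.8 = -89.1 V < V_CE(sat) = 0.2 V — impossible in the active region.
So the transistor is saturated. With V_CE = 0.2 V, I_C = (V_CC − 0.2)/R_C = 5.2/1.8 = 2.89 mA.
Check: β·I_B = 52.5 mA > I_C = 2.89 mA, confirming saturation.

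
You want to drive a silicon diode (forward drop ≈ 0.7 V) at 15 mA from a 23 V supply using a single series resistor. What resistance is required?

The resistor drops V_S − V_D = 23 − 0.7 = 22.3 V at 15 mA.
R = 22.3 V / 15 mA = 1.49 kΩ.

R ≈ 1.5 kΩ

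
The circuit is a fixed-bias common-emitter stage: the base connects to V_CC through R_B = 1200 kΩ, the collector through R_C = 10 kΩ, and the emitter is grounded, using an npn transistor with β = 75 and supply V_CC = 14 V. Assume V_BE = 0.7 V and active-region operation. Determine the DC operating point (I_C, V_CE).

Base loop: V_CC = I_B·R_B + V_BE, so I_B = (14 − 0.7)/1200 kΩ = 0.0111 mA.
In the active region I_C = β·I_B = 75 × 0.0111 = 0.831 mA.
Collector loop: V_CE = V_CC − I_C·R_C = 14 − 0.831×10 = 5.69 V.
Since V_CE = 5.69 V > V_CE(sat) ≈ 0.2 V, the transistor is in the active region as assumed.

I_C ≈ 0.83 mA, V_CE ≈ 5.7 V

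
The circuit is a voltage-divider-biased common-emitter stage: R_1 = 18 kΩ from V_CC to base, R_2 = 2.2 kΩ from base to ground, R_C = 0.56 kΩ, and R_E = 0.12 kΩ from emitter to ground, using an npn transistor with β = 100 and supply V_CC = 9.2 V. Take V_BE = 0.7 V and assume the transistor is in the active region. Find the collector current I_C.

Thevenize the base divider: V_Th = V_CC·R_2/(R_1+R_2) = 9.2×2.2/20.2 = 1 V, R_Th = R_1‖R_2 = 1.96 kΩ.
Base-emitter loop: V_Th = I_B·R_Th + V_BE + (β+1)I_B·R_E, so I_B = (1 − 0.7) / (1.96 + 101×0.12) = 0.0214 mA.
I_C = β·I_B = 100×0.0214 = 2.14 mA, and I_E = (β+1)I_B = 2.17 mA.
V_CE = V_CC − I_C·R_C − I_E·R_E = 9.2 − 2.14×0.56 − 2.17×0.12 = 7.74 V.
V_CE = 7.74 V > 0.2 V confirms active-region operation.

I_C ≈ 2.1 mA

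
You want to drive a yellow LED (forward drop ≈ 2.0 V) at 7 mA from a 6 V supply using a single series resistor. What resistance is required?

R ≈ 0.57 kΩ

The resistor drops V_S − V_D = 6 − 2.0 = 4 V at 7 mA.
R = 4 V / 7 mA = 0.571 kΩ.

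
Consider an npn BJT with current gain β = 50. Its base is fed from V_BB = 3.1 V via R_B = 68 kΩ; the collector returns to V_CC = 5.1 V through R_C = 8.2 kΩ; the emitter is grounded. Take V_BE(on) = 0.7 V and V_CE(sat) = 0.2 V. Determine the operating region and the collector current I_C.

saturation; I_C ≈ 0.6 mA

Assume active: I_B = (3.1 − 0.7)/68 = 0.0353 mA, giving I_C = β·I_B = 1.76 mA.
But then V_CE = 5.1 − 1.76×8.2 = -9.37 V < V_CE(sat) = 0.2 V — impossible in the active region.
So the transistor is saturated. With V_CE = 0.2 V, I_C = (V_CC − 0.2)/R_C = 4.9/8.2 = 0.598 mA.
Check: β·I_B = 1.76 mA > I_C = 0.598 mA, confirming saturation.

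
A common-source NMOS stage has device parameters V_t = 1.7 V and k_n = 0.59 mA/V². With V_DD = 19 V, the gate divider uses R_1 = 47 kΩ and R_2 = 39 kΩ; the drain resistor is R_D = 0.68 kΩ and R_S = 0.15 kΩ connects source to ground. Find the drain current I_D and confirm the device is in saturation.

V_G = V_DD·R_2/(R_1+R_2) = 19×39/86 = 8.62 V.
Assume saturation: I_D = (k_n/2)(V_GS − V_t)² with V_GS = V_G − I_D·R_S = 8.62 − 0.15·I_D.
Substituting gives 0.00664·I_D² − 1.61·I_D + 14.1 = 0, with roots I_D = 9.09 or 234 mA.
The root I_D = 234 mA gives V_GS = -26.5 V ≤ V_t, so take I_D = 9.09 mA.
Then V_GS = 7.25 V and V_DS = V_DD − I_D(R_D+R_S) = 19 − 9.09×0.83 = 11.5 V.
Saturation requires V_DS ≥ V_GS − V_t = 5.55 V; 11.5 ≥ 5.55 ✓.

I_D ≈ 9.1 mA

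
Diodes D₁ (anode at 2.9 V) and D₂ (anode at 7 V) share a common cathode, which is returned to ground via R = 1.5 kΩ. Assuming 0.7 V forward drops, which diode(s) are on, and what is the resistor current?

Assume both conduct. Then node N would need to be at both 2.9−0.7 = 2.2 V and 7−0.7 = 6.3 V, which is impossible.
Assume only D₂ conducts: V_N = 7 − 0.7 = 6.3 V, so I_R = 6.3/1.5 = 4.2 mA.
Check D₁: its anode-to-cathode voltage is 2.9 − 6.3 = -3.4 V < 0.7 V, so it is off. The assumption is consistent.

Only D₂ conducts; I_R ≈ 4.2 mA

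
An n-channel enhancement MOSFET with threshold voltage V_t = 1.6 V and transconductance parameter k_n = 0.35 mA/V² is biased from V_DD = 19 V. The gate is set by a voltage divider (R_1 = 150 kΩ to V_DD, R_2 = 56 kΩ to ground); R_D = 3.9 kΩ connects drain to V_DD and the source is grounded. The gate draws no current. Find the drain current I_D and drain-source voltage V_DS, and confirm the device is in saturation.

I_D ≈ 2.2 mA, V_DS ≈ 10 V

V_G = V_DD·R_2/(R_1+R_2) = 19×56/206 = 5.17 V. With the source grounded, V_GS = V_G = 5.17 V.
Assume saturation: I_D = (k_n/2)(V_GS − V_t)² = (0.35/2)×(5.17 − 1.6)² = 0.175×3.57² = 2.22 mA.
V_DS = V_DD − I_D·R_D = 19 − 2.22×3.9 = 10.3 V.
Saturation requires V_DS ≥ V_GS − V_t = 3.57 V; 10.3 ≥ 3.57 ✓.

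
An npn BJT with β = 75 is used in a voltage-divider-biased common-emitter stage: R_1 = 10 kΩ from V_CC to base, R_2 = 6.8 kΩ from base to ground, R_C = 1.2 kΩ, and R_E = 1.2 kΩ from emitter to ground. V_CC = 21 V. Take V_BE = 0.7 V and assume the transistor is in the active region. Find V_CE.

Thevenize the base divider: V_Th = V_CC·R_2/(R_1+R_2) = 21×6.8/16.8 = 8.5 V, R_Th = R_1‖R_2 = 4.05 kΩ.
Base-emitter loop: V_Th = I_B·R_Th + V_BE + (β+1)I_B·R_E, so I_B = (8.5 − 0.7) / (4.05 + 76×1.2) = 0.0819 mA.
I_C = β·I_B = 75×0.0819 = 6.14 mA, and I_E = (β+1)I_B = 6.22 mA.
V_CE = V_CC − I_C·R_C − I_E·R_E = 21 − 6.14×1.2 − 6.22×1.2 = 6.16 V.
V_CE = 6.16 V > 0.2 V confirms active-region operation.

V_CE ≈ 6.2 V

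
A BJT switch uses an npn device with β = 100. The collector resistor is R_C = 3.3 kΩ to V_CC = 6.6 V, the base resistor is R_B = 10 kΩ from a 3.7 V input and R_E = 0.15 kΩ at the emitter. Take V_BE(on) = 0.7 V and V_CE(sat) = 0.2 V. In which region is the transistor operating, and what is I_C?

saturation; I_C ≈ 1.8 mA

Assume active: I_B = (3.7 − 0.7)/(10 + 101×0.15) = 0.119 mA, I_C = β·I_B = 11.9 mA.
Then V_CE = 6.6 − 11.9×3.3 − 12×0.15 = -34.6 V < 0.2 V — the active assumption fails.
Re-solve with V_CE = 0.2 V. KCL at the emitter: V_E/R_E = (V_BB−0.7−V_E)/R_B + (V_CC−0.2−V_E)/R_C, giving V_E = 0.317 V.
I_C = (V_CC − 0.2 − V_E)/R_C = (6.4 − 0.317)/3.3 = 1.84 mA.
Check: I_B = (3 − 0.317)/10 = 0.268 mA, and β·I_B = 26.8 mA > I_C, confirming saturation.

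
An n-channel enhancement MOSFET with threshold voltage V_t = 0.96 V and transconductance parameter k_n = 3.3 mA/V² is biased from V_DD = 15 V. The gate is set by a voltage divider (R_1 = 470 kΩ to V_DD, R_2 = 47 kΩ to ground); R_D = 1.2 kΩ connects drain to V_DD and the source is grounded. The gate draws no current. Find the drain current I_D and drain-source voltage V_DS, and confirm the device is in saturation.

I_D ≈ 0.27 mA, V_DS ≈ 15 V

V_G = V_DD·R_2/(R_1+R_2) = 15×47/517 = 1.36 V. With the source grounded, V_GS = V_G = 1.36 V.
Assume saturation: I_D = (k_n/2)(V_GS − V_t)² = (3.3/2)×(1.36 − 0.96)² = 1.65×0.404² = 0.269 mA.
V_DS = V_DD − I_D·R_D = 15 − 0.269×1.2 = 14.7 V.
Saturation requires V_DS ≥ V_GS − V_t = 0.404 V; 14.7 ≥ 0.404 ✓.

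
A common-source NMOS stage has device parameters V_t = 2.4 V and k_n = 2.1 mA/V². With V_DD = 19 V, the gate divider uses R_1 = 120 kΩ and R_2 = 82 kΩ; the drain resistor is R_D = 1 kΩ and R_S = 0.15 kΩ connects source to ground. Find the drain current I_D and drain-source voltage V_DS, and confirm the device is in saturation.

I_D ≈ 12 mA, V_DS ≈ 4.7 V

V_G = V_DD·R_2/(R_1+R_2) = 19×82/202 = 7.71 V.
Assume saturation: I_D = (k_n/2)(V_GS − V_t)² with V_GS = V_G − I_D·R_S = 7.71 − 0.15·I_D.
Substituting gives 0.0236·I_D² − 2.67·I_D + 29.6 = 0, with roots I_D = 12.5 or 101 mA.
The root I_D = 101 mA gives V_GS = -7.39 V ≤ V_t, so take I_D = 12.5 mA.
Then V_GS = 5.84 V and V_DS = V_DD − I_D(R_D+R_S) = 19 − 12.5×1.15 = 4.67 V.
Saturation requires V_DS ≥ V_GS − V_t = 3.44 V; 4.67 ≥ 3.44 ✓.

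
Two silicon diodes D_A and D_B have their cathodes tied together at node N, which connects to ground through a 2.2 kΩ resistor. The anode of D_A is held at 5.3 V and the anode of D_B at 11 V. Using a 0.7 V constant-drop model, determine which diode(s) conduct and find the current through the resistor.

Assume both conduct. Then node N would need to be at both 5.3−0.7 = 4.6 V and 11−0.7 = 10.3 V, which is impossible.
Assume only D_B conducts: V_N = 11 − 0.7 = 10.3 V, so I_R = 10.3/2.2 = 4.68 mA.
Check D_A: its anode-to-cathode voltage is 5.3 − 10.3 = -5 V < 0.7 V, so it is off. The assumption is consistent.

Only D_B conducts; I_R ≈ 4.7 mA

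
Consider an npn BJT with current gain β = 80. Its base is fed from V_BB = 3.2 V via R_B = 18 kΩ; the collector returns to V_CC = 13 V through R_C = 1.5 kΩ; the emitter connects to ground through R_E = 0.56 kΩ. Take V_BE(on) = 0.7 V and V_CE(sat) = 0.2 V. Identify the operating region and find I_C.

active; I_C ≈ 3.2 mA

Assume active. Base-emitter loop: I_B = (V_BB − V_BE)/(R_B + (β+1)R_E) = (3.2 − 0.7)/(18 + 81×0.56) = 0.0395 mA.
I_C = β·I_B = 80×0.0395 = 3.16 mA.
V_CE = V_CC − I_C·R_C − I_E·R_E = 13 − 3.16×1.5 − 3.2×0.56 = 6.48 V > V_CE(sat), so the active-region assumption holds.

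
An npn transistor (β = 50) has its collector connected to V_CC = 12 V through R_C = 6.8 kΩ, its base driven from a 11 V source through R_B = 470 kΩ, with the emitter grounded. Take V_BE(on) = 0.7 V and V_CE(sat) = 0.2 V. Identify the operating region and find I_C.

Assume active. Base-emitter loop: I_B = (V_BB − V_BE)/R_B = (11 − 0.7)/470 = 0.0219 mA.
I_C = β·I_B = 50×0.0219 = 1.1 mA.
V_CE = V_CC − I_C·R_C = 12 − 1.1×6.8 = 4.55 V > V_CE(sat), so the active-region assumption holds.

active; I_C ≈ 1.1 mA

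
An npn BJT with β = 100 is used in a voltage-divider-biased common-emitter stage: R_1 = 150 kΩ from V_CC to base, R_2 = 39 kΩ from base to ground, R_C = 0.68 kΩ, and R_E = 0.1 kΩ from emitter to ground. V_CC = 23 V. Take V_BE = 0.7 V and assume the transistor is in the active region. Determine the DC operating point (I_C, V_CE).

I_C ≈ 9.9 mA, V_CE ≈ 15 V

Thevenize the base divider: V_Th = V_CC·R_2/(R_1+R_2) = 23×39/189 = 4.75 V, R_Th = R_1‖R_2 = 31 kΩ.
Base-emitter loop: V_Th = I_B·R_Th + V_BE + (β+1)I_B·R_E, so I_B = (4.75 − 0.7) / (31 + 101×0.1) = 0.0986 mA.
I_C = β·I_B = 100×0.0986 = 9.86 mA, and I_E = (β+1)I_B = 9.95 mA.
V_CE = V_CC − I_C·R_C − I_E·R_E = 23 − 9.86×0.68 − 9.95×0.1 = 15.3 V.
V_CE = 15.3 V > 0.2 V confirms active-region operation.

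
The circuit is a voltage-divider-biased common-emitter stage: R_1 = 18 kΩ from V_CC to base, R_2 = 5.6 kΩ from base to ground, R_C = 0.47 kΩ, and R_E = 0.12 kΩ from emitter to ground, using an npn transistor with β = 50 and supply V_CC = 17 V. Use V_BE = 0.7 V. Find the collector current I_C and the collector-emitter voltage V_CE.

I_C ≈ 16 mA, V_CE ≈ 7.5 V

Thevenize the base divider: V_Th = V_CC·R_2/(R_1+R_2) = 17×5.6/23.6 = 4.03 V, R_Th = R_1‖R_2 = 4.27 kΩ.
Base-emitter loop: V_Th = I_B·R_Th + V_BE + (β+1)I_B·R_E, so I_B = (4.03 − 0.7) / (4.27 + 51×0.12) = 0.321 mA.
I_C = β·I_B = 50×0.321 = 16 mA, and I_E = (β+1)I_B = 16.4 mA.
V_CE = V_CC − I_C·R_C − I_E·R_E = 17 − 16×0.47 − 16.4×0.12 = 7.5 V.
V_CE = 7.5 V > 0.2 V confirms active-region operation.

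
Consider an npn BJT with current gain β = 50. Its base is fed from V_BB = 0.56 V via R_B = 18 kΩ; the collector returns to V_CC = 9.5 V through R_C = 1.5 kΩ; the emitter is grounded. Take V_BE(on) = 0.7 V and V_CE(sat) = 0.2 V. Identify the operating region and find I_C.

V_BB = 0.56 V ≤ V_BE(on) = 0.7 V, so the base-emitter junction is not forward biased.
The transistor is in cutoff: I_B = I_C = 0.

cutoff; I_C ≈ 0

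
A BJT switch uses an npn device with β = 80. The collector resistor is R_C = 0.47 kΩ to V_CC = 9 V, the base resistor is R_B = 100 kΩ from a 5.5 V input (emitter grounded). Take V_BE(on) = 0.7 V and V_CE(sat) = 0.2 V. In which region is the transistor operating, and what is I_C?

Assume active. Base-emitter loop: I_B = (V_BB − V_BE)/R_B = (5.5 − 0.7)/100 = 0.048 mA.
I_C = β·I_B = 80×0.048 = 3.84 mA.
V_CE = V_CC − I_C·R_C = 9 − 3.84×0.47 = 7.2 V > V_CE(sat), so the active-region assumption holds.

active; I_C ≈ 3.8 mA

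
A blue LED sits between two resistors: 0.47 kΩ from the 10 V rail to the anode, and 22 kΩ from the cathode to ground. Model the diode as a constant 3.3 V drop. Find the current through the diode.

The two resistors are in series with the diode, so KVL gives 10 = I·0.47 + 3.3 + I·22.
I = (10 − 3.3) / (0.47 + 22) kΩ = 6.7 / 22.5 = 0.298 mA.

I ≈ 0.3 mA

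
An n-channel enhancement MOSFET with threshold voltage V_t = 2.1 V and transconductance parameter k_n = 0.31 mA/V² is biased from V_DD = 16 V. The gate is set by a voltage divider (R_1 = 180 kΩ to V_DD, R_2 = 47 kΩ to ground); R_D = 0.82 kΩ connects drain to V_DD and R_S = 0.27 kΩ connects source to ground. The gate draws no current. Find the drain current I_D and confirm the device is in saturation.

V_G = V_DD·R_2/(R_1+R_2) = 16×47/227 = 3.31 V.
Assume saturation: I_D = (k_n/2)(V_GS − V_t)² with V_GS = V_G − I_D·R_S = 3.31 − 0.27·I_D.
Substituting gives 0.0113·I_D² − 1.1·I_D + 0.228 = 0, with roots I_D = 0.207 or 97.3 mA.
The root I_D = 97.3 mA gives V_GS = -23 V ≤ V_t, so take I_D = 0.207 mA.
Then V_GS = 3.26 V and V_DS = V_DD − I_D(R_D+R_S) = 16 − 0.207×1.09 = 15.8 V.
Saturation requires V_DS ≥ V_GS − V_t = 1.16 V; 15.8 ≥ 1.16 ✓.

I_D ≈ 0.21 mA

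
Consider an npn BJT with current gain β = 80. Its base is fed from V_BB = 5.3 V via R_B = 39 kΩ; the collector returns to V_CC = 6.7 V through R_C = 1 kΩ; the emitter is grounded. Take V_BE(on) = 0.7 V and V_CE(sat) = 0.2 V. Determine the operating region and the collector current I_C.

Assume active: I_B = (5.3 − 0.7)/39 = 0.118 mA, giving I_C = β·I_B = 9.44 mA.
But then V_CE = 6.7 − 9.44×1 = -2.74 V < V_CE(sat) = 0.2 V — impossible in the active region.
So the transistor is saturated. With V_CE = 0.2 V, I_C = (V_CC − 0.2)/R_C = 6.5/1 = 6.5 mA.
Check: β·I_B = 9.44 mA > I_C = 6.5 mA, confirming saturation.

saturation; I_C ≈ 6.5 mA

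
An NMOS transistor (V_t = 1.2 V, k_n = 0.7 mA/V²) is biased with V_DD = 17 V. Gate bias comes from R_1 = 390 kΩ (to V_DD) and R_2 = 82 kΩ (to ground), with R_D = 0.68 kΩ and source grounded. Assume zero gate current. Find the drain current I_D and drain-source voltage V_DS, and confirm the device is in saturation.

V_G = V_DD·R_2/(R_1+R_2) = 17×82/472 = 2.95 V. With the source grounded, V_GS = V_G = 2.95 V.
Assume saturation: I_D = (k_n/2)(V_GS − V_t)² = (0.7/2)×(2.95 − 1.2)² = 0.35×1.75² = 1.08 mA.
V_DS = V_DD − I_D·R_D = 17 − 1.08×0.68 = 16.3 V.
Saturation requires V_DS ≥ V_GS − V_t = 1.75 V; 16.3 ≥ 1.75 ✓.

I_D ≈ 1.1 mA, V_DS ≈ 16 V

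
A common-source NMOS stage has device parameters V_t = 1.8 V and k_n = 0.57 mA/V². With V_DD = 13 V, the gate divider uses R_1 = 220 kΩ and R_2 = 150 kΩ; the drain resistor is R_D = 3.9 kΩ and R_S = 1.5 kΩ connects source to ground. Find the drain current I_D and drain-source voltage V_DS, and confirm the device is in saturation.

V_G = V_DD·R_2/(R_1+R_2) = 13×150/370 = 5.27 V.
Assume saturation: I_D = (k_n/2)(V_GS − V_t)² with V_GS = V_G − I_D·R_S = 5.27 − 1.5·I_D.
Substituting gives 0.641·I_D² − 3.97·I_D + 3.43 = 0, with roots I_D = 1.04 or 5.15 mA.
The root I_D = 5.15 mA gives V_GS = -2.45 V ≤ V_t, so take I_D = 1.04 mA.
Then V_GS = 3.71 V and V_DS = V_DD − I_D(R_D+R_S) = 13 − 1.04×5.4 = 7.38 V.
Saturation requires V_DS ≥ V_GS − V_t = 1.91 V; 7.38 ≥ 1.91 ✓.

I_D ≈ 1 mA, V_DS ≈ 7.4 V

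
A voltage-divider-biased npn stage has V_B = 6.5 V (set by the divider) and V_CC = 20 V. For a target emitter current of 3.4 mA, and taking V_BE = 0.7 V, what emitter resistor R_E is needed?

R_E ≈ 1.7 kΩ

V_E = V_B − V_BE = 6.5 − 0.7 = 5.8 V.
R_E = V_E / I_E = 5.8 / 3.4 = 1.71 kΩ.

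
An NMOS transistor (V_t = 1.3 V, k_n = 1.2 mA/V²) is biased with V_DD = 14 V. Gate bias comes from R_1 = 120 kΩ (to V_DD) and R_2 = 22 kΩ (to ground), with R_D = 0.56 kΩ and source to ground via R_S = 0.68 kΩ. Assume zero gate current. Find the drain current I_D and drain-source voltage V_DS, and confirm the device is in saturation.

I_D ≈ 0.28 mA, V_DS ≈ 14 V

V_G = V_DD·R_2/(R_1+R_2) = 14×22/142 = 2.17 V.
Assume saturation: I_D = (k_n/2)(V_GS − V_t)² with V_GS = V_G − I_D·R_S = 2.17 − 0.68·I_D.
Substituting gives 0.277·I_D² − 1.71·I_D + 0.453 = 0, with roots I_D = 0.278 or 5.88 mA.
The root I_D = 5.88 mA gives V_GS = -1.83 V ≤ V_t, so take I_D = 0.278 mA.
Then V_GS = 1.98 V and V_DS = V_DD − I_D(R_D+R_S) = 14 − 0.278×1.24 = 13.7 V.
Saturation requires V_DS ≥ V_GS − V_t = 0.68 V; 13.7 ≥ 0.68 ✓.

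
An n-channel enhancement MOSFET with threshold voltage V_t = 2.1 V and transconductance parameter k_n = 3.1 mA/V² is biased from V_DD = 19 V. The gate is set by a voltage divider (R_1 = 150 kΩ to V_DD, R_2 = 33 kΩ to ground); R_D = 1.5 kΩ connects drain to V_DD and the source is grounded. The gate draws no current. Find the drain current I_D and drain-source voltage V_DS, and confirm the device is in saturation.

I_D ≈ 2.7 mA, V_DS ≈ 15 V

V_G = V_DD·R_2/(R_1+R_2) = 19×33/183 = 3.43 V. With the source grounded, V_GS = V_G = 3.43 V.
Assume saturation: I_D = (k_n/2)(V_GS − V_t)² = (3.1/2)×(3.43 − 2.1)² = 1.55×1.33² = 2.73 mA.
V_DS = V_DD − I_D·R_D = 19 − 2.73×1.5 = 14.9 V.
Saturation requires V_DS ≥ V_GS − V_t = 1.33 V; 14.9 ≥ 1.33 ✓.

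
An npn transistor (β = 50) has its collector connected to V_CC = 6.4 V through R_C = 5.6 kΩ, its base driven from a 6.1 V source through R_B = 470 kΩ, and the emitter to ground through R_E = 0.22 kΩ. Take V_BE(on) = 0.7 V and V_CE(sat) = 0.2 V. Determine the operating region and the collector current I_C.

active; I_C ≈ 0.56 mA

Assume active. Base-emitter loop: I_B = (V_BB − V_BE)/(R_B + (β+1)R_E) = (6.1 − 0.7)/(470 + 51×0.22) = 0.0112 mA.
I_C = β·I_B = 50×0.0112 = 0.561 mA.
V_CE = V_CC − I_C·R_C − I_E·R_E = 6.4 − 0.561×5.6 − 0.572×0.22 = 3.13 V > V_CE(sat), so the active-region assumption holds.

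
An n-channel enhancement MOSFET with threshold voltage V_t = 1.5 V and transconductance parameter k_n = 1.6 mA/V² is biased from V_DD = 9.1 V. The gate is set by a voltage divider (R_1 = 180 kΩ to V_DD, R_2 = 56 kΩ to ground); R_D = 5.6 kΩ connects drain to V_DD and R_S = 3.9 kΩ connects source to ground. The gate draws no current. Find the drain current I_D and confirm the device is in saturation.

V_G = V_DD·R_2/(R_1+R_2) = 9.1×56/236 = 2.16 V.
Assume saturation: I_D = (k_n/2)(V_GS − V_t)² with V_GS = V_G − I_D·R_S = 2.16 − 3.9·I_D.
Substituting gives 12.2·I_D² − 5.11·I_D + 0.348 = 0, with roots I_D = 0.0853 or 0.335 mA.
The root I_D = 0.335 mA gives V_GS = 0.853 V ≤ V_t, so take I_D = 0.0853 mA.
Then V_GS = 1.83 V and V_DS = V_DD − I_D(R_D+R_S) = 9.1 − 0.0853×9.5 = 8.29 V.
Saturation requires V_DS ≥ V_GS − V_t = 0.327 V; 8.29 ≥ 0.327 ✓.

I_D ≈ 0.085 mA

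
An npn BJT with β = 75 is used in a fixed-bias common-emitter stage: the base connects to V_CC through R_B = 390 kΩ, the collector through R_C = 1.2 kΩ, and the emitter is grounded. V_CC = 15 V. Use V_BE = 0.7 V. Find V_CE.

Base loop: V_CC = I_B·R_B + V_BE, so I_B = (15 − 0.7)/390 kΩ = 0.0367 mA.
In the active region I_C = β·I_B = 75 × 0.0367 = 2.75 mA.
Collector loop: V_CE = V_CC − I_C·R_C = 15 − 2.75×1.2 = 11.7 V.
Since V_CE = 11.7 V > V_CE(sat) ≈ 0.2 V, the transistor is in the active region as assumed.

V_CE ≈ 12 V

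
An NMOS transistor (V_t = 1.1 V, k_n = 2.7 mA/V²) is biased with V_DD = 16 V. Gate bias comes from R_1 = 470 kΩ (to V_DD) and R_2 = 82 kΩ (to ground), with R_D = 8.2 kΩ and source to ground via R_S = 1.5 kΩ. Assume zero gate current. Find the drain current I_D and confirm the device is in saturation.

V_G = V_DD·R_2/(R_1+R_2) = 16×82/552 = 2.38 V.
Assume saturation: I_D = (k_n/2)(V_GS − V_t)² with V_GS = V_G − I_D·R_S = 2.38 − 1.5·I_D.
Substituting gives 3.04·I_D² − 6.17·I_D + 2.2 = 0, with roots I_D = 0.461 or 1.57 mA.
The root I_D = 1.57 mA gives V_GS = 0.0215 V ≤ V_t, so take I_D = 0.461 mA.
Then V_GS = 1.68 V and V_DS = V_DD − I_D(R_D+R_S) = 16 − 0.461×9.7 = 11.5 V.
Saturation requires V_DS ≥ V_GS − V_t = 0.585 V; 11.5 ≥ 0.585 ✓.

I_D ≈ 0.46 mA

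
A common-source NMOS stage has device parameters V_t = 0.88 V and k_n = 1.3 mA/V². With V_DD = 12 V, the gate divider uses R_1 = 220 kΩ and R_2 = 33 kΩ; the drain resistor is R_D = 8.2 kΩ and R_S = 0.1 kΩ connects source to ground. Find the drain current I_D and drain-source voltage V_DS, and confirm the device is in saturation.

V_G = V_DD·R_2/(R_1+R_2) = 12×33/253 = 1.57 V.
Assume saturation: I_D = (k_n/2)(V_GS − V_t)² with V_GS = V_G − I_D·R_S = 1.57 − 0.1·I_D.
Substituting gives 0.0065·I_D² − 1.09·I_D + 0.305 = 0, with roots I_D = 0.281 or 167 mA.
The root I_D = 167 mA gives V_GS = -15.2 V ≤ V_t, so take I_D = 0.281 mA.
Then V_GS = 1.54 V and V_DS = V_DD − I_D(R_D+R_S) = 12 − 0.281×8.3 = 9.67 V.
Saturation requires V_DS ≥ V_GS − V_t = 0.657 V; 9.67 ≥ 0.657 ✓.

I_D ≈ 0.28 mA, V_DS ≈ 9.7 V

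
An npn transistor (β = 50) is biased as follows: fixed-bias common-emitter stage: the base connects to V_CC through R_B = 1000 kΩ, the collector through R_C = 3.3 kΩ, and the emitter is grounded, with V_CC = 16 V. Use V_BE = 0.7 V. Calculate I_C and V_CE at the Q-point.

Base loop: V_CC = I_B·R_B + V_BE, so I_B = (16 − 0.7)/1000 kΩ = 0.0153 mA.
In the active region I_C = β·I_B = 50 × 0.0153 = 0.765 mA.
Collector loop: V_CE = V_CC − I_C·R_C = 16 − 0.765×3.3 = 13.5 V.
Since V_CE = 13.5 V > V_CE(sat) ≈ 0.2 V, the transistor is in the active region as assumed.

I_C ≈ 0.77 mA, V_CE ≈ 13 V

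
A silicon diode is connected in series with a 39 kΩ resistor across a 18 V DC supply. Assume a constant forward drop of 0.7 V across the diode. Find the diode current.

KVL around the loop: 18 = V_D + I·R = 0.7 + I × 39 kΩ.
So I = (18 − 0.7) / 39 kΩ = 17.3 / 39 = 0.444 mA.

I ≈ 0.44 mA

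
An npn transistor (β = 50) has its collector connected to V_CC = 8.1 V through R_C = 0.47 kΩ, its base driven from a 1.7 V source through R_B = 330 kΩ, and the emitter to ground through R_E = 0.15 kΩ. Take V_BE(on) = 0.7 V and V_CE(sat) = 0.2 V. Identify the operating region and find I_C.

Assume active. Base-emitter loop: I_B = (V_BB − V_BE)/(R_B + (β+1)R_E) = (1.7 − 0.7)/(330 + 51×0.15) = 0.00296 mA.
I_C = β·I_B = 50×0.00296 = 0.148 mA.
V_CE = V_CC − I_C·R_C − I_E·R_E = 8.1 − 0.148×0.47 − 0.151×0.15 = 8.01 V > V_CE(sat), so the active-region assumption holds.

active; I_C ≈ 0.15 mA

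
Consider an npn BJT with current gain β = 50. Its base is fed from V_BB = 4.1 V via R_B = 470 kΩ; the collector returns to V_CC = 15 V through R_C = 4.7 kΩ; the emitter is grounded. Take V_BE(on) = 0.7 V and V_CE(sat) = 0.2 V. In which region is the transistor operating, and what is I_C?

active; I_C ≈ 0.36 mA

Assume active. Base-emitter loop: I_B = (V_BB − V_BE)/R_B = (4.1 − 0.7)/470 = 0.00723 mA.
I_C = β·I_B = 50×0.00723 = 0.362 mA.
V_CE = V_CC − I_C·R_C = 15 − 0.362×4.7 = 13.3 V > V_CE(sat), so the active-region assumption holds.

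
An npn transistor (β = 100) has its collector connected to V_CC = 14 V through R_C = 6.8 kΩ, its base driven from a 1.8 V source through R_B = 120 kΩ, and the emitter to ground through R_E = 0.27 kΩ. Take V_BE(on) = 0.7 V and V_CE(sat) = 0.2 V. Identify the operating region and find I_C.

Assume active. Base-emitter loop: I_B = (V_BB − V_BE)/(R_B + (β+1)R_E) = (1.8 − 0.7)/(120 + 101×0.27) = 0.00747 mA.
I_C = β·I_B = 100×0.00747 = 0.747 mA.
V_CE = V_CC − I_C·R_C − I_E·R_E = 14 − 0.747×6.8 − 0.754×0.27 = 8.72 V > V_CE(sat), so the active-region assumption holds.

active; I_C ≈ 0.75 mA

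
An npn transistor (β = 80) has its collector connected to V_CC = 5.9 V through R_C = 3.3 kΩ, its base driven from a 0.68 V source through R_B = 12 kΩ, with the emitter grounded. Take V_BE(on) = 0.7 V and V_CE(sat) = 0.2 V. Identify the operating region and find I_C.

V_BB = 0.68 V ≤ V_BE(on) = 0.7 V, so the base-emitter junction is not forward biased.
The transistor is in cutoff: I_B = I_C = 0.

cutoff; I_C ≈ 0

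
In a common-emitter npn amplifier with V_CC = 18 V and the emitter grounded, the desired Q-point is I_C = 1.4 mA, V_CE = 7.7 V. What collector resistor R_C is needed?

Collector loop: V_CC = I_C·R_C + V_CE.
R_C = (V_CC − V_CE)/I_C = (18 − 7.7)/1.4 = 7.36 kΩ.

R_C ≈ 7.4 kΩ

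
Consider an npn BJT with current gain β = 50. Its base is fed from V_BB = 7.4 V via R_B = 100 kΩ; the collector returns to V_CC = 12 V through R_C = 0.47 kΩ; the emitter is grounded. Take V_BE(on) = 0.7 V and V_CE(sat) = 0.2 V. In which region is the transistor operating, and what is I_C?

active; I_C ≈ 3.4 mA

Assume active. Base-emitter loop: I_B = (V_BB − V_BE)/R_B = (7.4 − 0.7)/100 = 0.067 mA.
I_C = β·I_B = 50×0.067 = 3.35 mA.
V_CE = V_CC − I_C·R_C = 12 − 3.35×0.47 = 10.4 V > V_CE(sat), so the active-region assumption holds.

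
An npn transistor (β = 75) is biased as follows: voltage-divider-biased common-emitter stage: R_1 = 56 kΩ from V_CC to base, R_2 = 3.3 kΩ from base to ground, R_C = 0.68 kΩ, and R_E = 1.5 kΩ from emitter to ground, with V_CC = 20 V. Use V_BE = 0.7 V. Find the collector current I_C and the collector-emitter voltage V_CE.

I_C ≈ 0.26 mA, V_CE ≈ 19 V

Thevenize the base divider: V_Th = V_CC·R_2/(R_1+R_2) = 20×3.3/59.3 = 1.11 V, R_Th = R_1‖R_2 = 3.12 kΩ.
Base-emitter loop: V_Th = I_B·R_Th + V_BE + (β+1)I_B·R_E, so I_B = (1.11 − 0.7) / (3.12 + 76×1.5) = 0.00353 mA.
I_C = β·I_B = 75×0.00353 = 0.264 mA, and I_E = (β+1)I_B = 0.268 mA.
V_CE = V_CC − I_C·R_C − I_E·R_E = 20 − 0.264×0.68 − 0.268×1.5 = 19.4 V.
V_CE = 19.4 V > 0.2 V confirms active-region operation.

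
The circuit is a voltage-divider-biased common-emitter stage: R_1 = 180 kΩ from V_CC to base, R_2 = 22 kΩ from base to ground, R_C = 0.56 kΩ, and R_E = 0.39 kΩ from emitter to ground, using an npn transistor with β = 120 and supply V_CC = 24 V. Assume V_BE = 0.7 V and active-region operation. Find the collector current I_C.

Thevenize the base divider: V_Th = V_CC·R_2/(R_1+R_2) = 24×22/202 = 2.61 V, R_Th = R_1‖R_2 = 19.6 kΩ.
Base-emitter loop: V_Th = I_B·R_Th + V_BE + (β+1)I_B·R_E, so I_B = (2.61 − 0.7) / (19.6 + 121×0.39) = 0.0287 mA.
I_C = β·I_B = 120×0.0287 = 3.44 mA, and I_E = (β+1)I_B = 3.47 mA.
V_CE = V_CC − I_C·R_C − I_E·R_E = 24 − 3.44×0.56 − 3.47×0.39 = 20.7 V.
V_CE = 20.7 V > 0.2 V confirms active-region operation.

I_C ≈ 3.4 mA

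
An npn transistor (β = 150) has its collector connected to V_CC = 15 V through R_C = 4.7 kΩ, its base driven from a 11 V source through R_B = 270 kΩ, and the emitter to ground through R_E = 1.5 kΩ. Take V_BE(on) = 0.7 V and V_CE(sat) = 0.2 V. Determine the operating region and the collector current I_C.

Assume active: I_B = (11 − 0.7)/(270 + 151×1.5) = 0.0207 mA, I_C = β·I_B = 3.11 mA.
Then V_CE = 15 − 3.11×4.7 − 3.13×1.5 = -4.32 V < 0.2 V — the active assumption fails.
Re-solve with V_CE = 0.2 V. KCL at the emitter: V_E/R_E = (V_BB−0.7−V_E)/R_B + (V_CC−0.2−V_E)/R_C, giving V_E = 3.61 V.
I_C = (V_CC − 0.2 − V_E)/R_C = (14.8 − 3.61)/4.7 = 2.38 mA.
Check: I_B = (10.3 − 3.61)/270 = 0.0248 mA, and β·I_B = 3.72 mA > I_C, confirming saturation.

saturation; I_C ≈ 2.4 mA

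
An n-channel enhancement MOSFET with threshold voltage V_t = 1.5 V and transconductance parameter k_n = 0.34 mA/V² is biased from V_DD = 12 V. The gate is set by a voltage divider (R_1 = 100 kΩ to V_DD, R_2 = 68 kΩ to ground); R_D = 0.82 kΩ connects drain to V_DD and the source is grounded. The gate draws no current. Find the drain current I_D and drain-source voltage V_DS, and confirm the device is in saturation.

I_D ≈ 1.9 mA, V_DS ≈ 10 V

V_G = V_DD·R_2/(R_1+R_2) = 12×68/168 = 4.86 V. With the source grounded, V_GS = V_G = 4.86 V.
Assume saturation: I_D = (k_n/2)(V_GS − V_t)² = (0.34/2)×(4.86 − 1.5)² = 0.17×3.36² = 1.92 mA.
V_DS = V_DD − I_D·R_D = 12 − 1.92×0.82 = 10.4 V.
Saturation requires V_DS ≥ V_GS − V_t = 3.36 V; 10.4 ≥ 3.36 ✓.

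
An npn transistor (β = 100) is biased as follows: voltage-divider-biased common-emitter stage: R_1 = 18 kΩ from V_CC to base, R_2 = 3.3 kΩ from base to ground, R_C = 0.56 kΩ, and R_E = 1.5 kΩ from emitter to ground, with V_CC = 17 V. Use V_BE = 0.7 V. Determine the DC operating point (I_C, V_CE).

I_C ≈ 1.3 mA, V_CE ≈ 14 V

Thevenize the base divider: V_Th = V_CC·R_2/(R_1+R_2) = 17×3.3/21.3 = 2.63 V, R_Th = R_1‖R_2 = 2.79 kΩ.
Base-emitter loop: V_Th = I_B·R_Th + V_BE + (β+1)I_B·R_E, so I_B = (2.63 − 0.7) / (2.79 + 101×1.5) = 0.0125 mA.
I_C = β·I_B = 100×0.0125 = 1.25 mA, and I_E = (β+1)I_B = 1.27 mA.
V_CE = V_CC − I_C·R_C − I_E·R_E = 17 − 1.25×0.56 − 1.27×1.5 = 14.4 V.
V_CE = 14.4 V > 0.2 V confirms active-region operation.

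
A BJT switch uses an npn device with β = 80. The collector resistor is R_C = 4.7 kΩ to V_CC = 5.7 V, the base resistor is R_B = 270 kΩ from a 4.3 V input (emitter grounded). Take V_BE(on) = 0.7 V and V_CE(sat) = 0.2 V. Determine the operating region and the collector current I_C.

Assume active. Base-emitter loop: I_B = (V_BB − V_BE)/R_B = (4.3 − 0.7)/270 = 0.0133 mA.
I_C = β·I_B = 80×0.0133 = 1.07 mA.
V_CE = V_CC − I_C·R_C = 5.7 − 1.07×4.7 = 0.687 V > V_CE(sat), so the active-region assumption holds.

active; I_C ≈ 1.1 mA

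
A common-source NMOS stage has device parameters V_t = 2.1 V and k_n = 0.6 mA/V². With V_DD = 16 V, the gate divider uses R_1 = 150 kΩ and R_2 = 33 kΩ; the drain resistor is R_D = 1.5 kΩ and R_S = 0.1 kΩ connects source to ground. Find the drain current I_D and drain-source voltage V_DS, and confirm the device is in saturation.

V_G = V_DD·R_2/(R_1+R_2) = 16×33/183 = 2.89 V.
Assume saturation: I_D = (k_n/2)(V_GS − V_t)² with V_GS = V_G − I_D·R_S = 2.89 − 0.1·I_D.
Substituting gives 0.003·I_D² − 1.05·I_D + 0.185 = 0, with roots I_D = 0.177 or 349 mA.
The root I_D = 349 mA gives V_GS = -32 V ≤ V_t, so take I_D = 0.177 mA.
Then V_GS = 2.87 V and V_DS = V_DD − I_D(R_D+R_S) = 16 − 0.177×1.6 = 15.7 V.
Saturation requires V_DS ≥ V_GS − V_t = 0.768 V; 15.7 ≥ 0.768 ✓.

I_D ≈ 0.18 mA, V_DS ≈ 16 V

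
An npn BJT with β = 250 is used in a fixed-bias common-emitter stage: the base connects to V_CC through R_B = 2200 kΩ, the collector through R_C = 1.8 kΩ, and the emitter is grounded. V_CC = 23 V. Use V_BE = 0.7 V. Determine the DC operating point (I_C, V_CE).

Base loop: V_CC = I_B·R_B + V_BE, so I_B = (23 − 0.7)/2200 kΩ = 0.0101 mA.
In the active region I_C = β·I_B = 250 × 0.0101 = 2.53 mA.
Collector loop: V_CE = V_CC − I_C·R_C = 23 − 2.53×1.8 = 18.4 V.
Since V_CE = 18.4 V > V_CE(sat) ≈ 0.2 V, the transistor is in the active region as assumed.

I_C ≈ 2.5 mA, V_CE ≈ 18 V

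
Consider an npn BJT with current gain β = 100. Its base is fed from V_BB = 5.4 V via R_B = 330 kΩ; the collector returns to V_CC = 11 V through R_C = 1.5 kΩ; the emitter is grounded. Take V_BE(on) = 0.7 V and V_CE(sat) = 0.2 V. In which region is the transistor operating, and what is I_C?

active; I_C ≈ 1.4 mA

Assume active. Base-emitter loop: I_B = (V_BB − V_BE)/R_B = (5.4 − 0.7)/330 = 0.0142 mA.
I_C = β·I_B = 100×0.0142 = 1.42 mA.
V_CE = V_CC − I_C·R_C = 11 − 1.42×1.5 = 8.86 V > V_CE(sat), so the active-region assumption holds.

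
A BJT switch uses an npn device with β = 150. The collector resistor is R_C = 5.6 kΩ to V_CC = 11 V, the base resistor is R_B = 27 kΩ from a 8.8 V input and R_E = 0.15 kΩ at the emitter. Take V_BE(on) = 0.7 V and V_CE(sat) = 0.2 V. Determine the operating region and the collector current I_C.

Assume active: I_B = (8.8 − 0.7)/(27 + 151×0.15) = 0.163 mA, I_C = β·I_B = 24.5 mA.
Then V_CE = 11 − 24.5×5.6 − 24.6×0.15 = -130 V < 0.2 V — the active assumption fails.
Re-solve with V_CE = 0.2 V. KCL at the emitter: V_E/R_E = (V_BB−0.7−V_E)/R_B + (V_CC−0.2−V_E)/R_C, giving V_E = 0.324 V.
I_C = (V_CC − 0.2 − V_E)/R_C = (10.8 − 0.324)/5.6 = 1.87 mA.
Check: I_B = (8.1 − 0.324)/27 = 0.288 mA, and β·I_B = 43.2 mA > I_C, confirming saturation.

saturation; I_C ≈ 1.9 mA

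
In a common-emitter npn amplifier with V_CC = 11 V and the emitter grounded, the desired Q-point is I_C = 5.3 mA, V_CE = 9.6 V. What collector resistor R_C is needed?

R_C ≈ 0.26 kΩ

Collector loop: V_CC = I_C·R_C + V_CE.
R_C = (V_CC − V_CE)/I_C = (11 − 9.6)/5.3 = 0.264 kΩ.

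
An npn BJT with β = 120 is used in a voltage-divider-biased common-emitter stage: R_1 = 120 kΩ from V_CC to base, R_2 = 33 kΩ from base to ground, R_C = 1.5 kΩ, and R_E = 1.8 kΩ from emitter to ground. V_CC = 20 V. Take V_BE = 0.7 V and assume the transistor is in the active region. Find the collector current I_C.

Thevenize the base divider: V_Th = V_CC·R_2/(R_1+R_2) = 20×33/153 = 4.31 V, R_Th = R_1‖R_2 = 25.9 kΩ.
Base-emitter loop: V_Th = I_B·R_Th + V_BE + (β+1)I_B·R_E, so I_B = (4.31 − 0.7) / (25.9 + 121×1.8) = 0.0148 mA.
I_C = β·I_B = 120×0.0148 = 1.78 mA, and I_E = (β+1)I_B = 1.79 mA.
V_CE = V_CC − I_C·R_C − I_E·R_E = 20 − 1.78×1.5 − 1.79×1.8 = 14.1 V.
V_CE = 14.1 V > 0.2 V confirms active-region operation.

I_C ≈ 1.8 mA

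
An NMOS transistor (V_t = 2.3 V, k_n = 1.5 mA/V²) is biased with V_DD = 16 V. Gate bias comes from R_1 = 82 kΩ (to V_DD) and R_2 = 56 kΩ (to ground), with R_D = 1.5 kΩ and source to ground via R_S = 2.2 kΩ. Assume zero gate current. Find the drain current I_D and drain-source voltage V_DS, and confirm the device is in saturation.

I_D ≈ 1.3 mA, V_DS ≈ 11 V

V_G = V_DD·R_2/(R_1+R_2) = 16×56/138 = 6.49 V.
Assume saturation: I_D = (k_n/2)(V_GS − V_t)² with V_GS = V_G − I_D·R_S = 6.49 − 2.2·I_D.
Substituting gives 3.63·I_D² − 14.8·I_D + 13.2 = 0, with roots I_D = 1.31 or 2.78 mA.
The root I_D = 2.78 mA gives V_GS = 0.374 V ≤ V_t, so take I_D = 1.31 mA.
Then V_GS = 3.62 V and V_DS = V_DD − I_D(R_D+R_S) = 16 − 1.31×3.7 = 11.2 V.
Saturation requires V_DS ≥ V_GS − V_t = 1.32 V; 11.2 ≥ 1.32 ✓.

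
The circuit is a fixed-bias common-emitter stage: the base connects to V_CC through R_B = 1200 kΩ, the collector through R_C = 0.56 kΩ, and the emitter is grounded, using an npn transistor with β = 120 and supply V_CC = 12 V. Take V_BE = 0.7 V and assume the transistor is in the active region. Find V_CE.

V_CE ≈ 11 V

Base loop: V_CC = I_B·R_B + V_BE, so I_B = (12 − 0.7)/1200 kΩ = 0.00942 mA.
In the active region I_C = β·I_B = 120 × 0.00942 = 1.13 mA.
Collector loop: V_CE = V_CC − I_C·R_C = 12 − 1.13×0.56 = 11.4 V.
Since V_CE = 11.4 V > V_CE(sat) ≈ 0.2 V, the transistor is in the active region as assumed.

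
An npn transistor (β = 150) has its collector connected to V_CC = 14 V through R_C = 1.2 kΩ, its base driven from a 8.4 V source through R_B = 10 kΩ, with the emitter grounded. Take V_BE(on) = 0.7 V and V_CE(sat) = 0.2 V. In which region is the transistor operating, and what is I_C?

Assume active: I_B = (8.4 − 0.7)/10 = 0.77 mA, giving I_C = β·I_B = 116 mA.
But then V_CE = 14 − 116×1.2 = -125 V < V_CE(sat) = 0.2 V — impossible in the active region.
So the transistor is saturated. With V_CE = 0.2 V, I_C = (V_CC − 0.2)/R_C = 13.8/1.2 = 11.5 mA.
Check: β·I_B = 116 mA > I_C = 11.5 mA, confirming saturation.

saturation; I_C ≈ 12 mA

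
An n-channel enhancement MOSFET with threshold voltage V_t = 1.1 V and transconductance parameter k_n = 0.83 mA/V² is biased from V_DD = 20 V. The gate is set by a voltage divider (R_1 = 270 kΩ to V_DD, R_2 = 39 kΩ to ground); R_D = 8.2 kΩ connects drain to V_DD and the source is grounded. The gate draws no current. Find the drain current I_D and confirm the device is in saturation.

I_D ≈ 0.84 mA

V_G = V_DD·R_2/(R_1+R_2) = 20×39/309 = 2.52 V. With the source grounded, V_GS = V_G = 2.52 V.
Assume saturation: I_D = (k_n/2)(V_GS − V_t)² = (0.83/2)×(2.52 − 1.1)² = 0.415×1.42² = 0.842 mA.
V_DS = V_DD − I_D·R_D = 20 − 0.842×8.2 = 13.1 V.
Saturation requires V_DS ≥ V_GS − V_t = 1.42 V; 13.1 ≥ 1.42 ✓.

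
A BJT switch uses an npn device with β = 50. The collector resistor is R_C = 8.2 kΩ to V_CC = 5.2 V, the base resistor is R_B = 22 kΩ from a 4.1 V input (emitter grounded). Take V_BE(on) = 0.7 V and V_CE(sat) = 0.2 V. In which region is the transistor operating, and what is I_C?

Assume active: I_B = (4.1 − 0.7)/22 = 0.155 mA, giving I_C = β·I_B = 7.73 mA.
But then V_CE = 5.2 − 7.73×8.2 = -58.2 V < V_CE(sat) = 0.2 V — impossible in the active region.
So the transistor is saturated. With V_CE = 0.2 V, I_C = (V_CC − 0.2)/R_C = 5/8.2 = 0.61 mA.
Check: β·I_B = 7.73 mA > I_C = 0.61 mA, confirming saturation.

saturation; I_C ≈ 0.61 mA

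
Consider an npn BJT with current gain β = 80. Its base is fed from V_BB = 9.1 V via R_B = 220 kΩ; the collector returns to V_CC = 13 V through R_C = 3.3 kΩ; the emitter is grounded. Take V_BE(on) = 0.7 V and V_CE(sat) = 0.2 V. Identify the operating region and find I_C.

Assume active. Base-emitter loop: I_B = (V_BB − V_BE)/R_B = (9.1 − 0.7)/220 = 0.0382 mA.
I_C = β·I_B = 80×0.0382 = 3.05 mA.
V_CE = V_CC − I_C·R_C = 13 − 3.05×3.3 = 2.92 V > V_CE(sat), so the active-region assumption holds.

active; I_C ≈ 3.1 mA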